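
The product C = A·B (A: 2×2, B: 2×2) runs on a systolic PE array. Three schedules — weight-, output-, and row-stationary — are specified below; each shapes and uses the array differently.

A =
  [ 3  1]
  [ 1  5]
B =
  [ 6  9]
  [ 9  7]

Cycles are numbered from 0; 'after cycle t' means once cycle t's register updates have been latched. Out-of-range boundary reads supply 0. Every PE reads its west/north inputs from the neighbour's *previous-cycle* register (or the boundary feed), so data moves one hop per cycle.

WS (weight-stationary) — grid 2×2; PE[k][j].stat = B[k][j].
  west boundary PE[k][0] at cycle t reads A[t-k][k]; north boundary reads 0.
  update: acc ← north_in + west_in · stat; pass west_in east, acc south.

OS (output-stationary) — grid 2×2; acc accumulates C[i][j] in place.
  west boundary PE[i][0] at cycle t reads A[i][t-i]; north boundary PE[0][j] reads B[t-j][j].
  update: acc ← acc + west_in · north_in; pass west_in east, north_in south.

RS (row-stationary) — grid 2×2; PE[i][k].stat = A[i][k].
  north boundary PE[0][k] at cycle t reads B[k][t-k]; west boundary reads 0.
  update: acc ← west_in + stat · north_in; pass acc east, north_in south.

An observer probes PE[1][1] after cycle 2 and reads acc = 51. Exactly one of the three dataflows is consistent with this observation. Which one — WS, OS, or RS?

WS (2×2 grid), PE[1][1]:
  after 0 — PE[1][1] acc=0, pass-E 0, pass-S 0
  after 1 — PE[1][1] acc=0, pass-E 0, pass-S 0
  after 2 — PE[1][1] acc=34, pass-E 1, pass-S 34
OS (2×2 grid), PE[1][1]:
  after 0 — PE[1][1] acc=0, pass-E 0, pass-S 0
  after 1 — PE[1][1] acc=0, pass-E 0, pass-S 0
  after 2 — PE[1][1] acc=9, pass-E 1, pass-S 9
RS (2×2 grid), PE[1][1]:
  after 0 — PE[1][1] acc=0, pass-E 0, pass-S 0
  after 1 — PE[1][1] acc=0, pass-E 0, pass-S 0
  after 2 — PE[1][1] acc=51, pass-E 51, pass-S 9

dataflow = RS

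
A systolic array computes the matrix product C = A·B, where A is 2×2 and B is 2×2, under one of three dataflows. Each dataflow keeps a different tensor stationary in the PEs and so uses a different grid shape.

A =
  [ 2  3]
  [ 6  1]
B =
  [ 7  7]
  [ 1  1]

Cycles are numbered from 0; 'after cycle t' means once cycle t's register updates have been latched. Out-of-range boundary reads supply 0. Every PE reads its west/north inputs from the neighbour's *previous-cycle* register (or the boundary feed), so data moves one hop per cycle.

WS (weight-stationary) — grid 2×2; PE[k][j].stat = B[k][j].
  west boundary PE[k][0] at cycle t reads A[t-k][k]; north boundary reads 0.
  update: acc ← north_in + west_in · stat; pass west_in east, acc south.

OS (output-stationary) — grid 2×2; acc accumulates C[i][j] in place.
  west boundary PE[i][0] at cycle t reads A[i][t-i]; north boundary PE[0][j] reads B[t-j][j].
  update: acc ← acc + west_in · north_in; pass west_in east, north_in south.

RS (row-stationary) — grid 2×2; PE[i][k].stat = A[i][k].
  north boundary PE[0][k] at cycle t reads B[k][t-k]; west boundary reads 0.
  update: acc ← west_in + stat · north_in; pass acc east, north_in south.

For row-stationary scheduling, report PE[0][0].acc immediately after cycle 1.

PE[0][0].acc = 14

RS on a 2×2 grid — tracing PE[0][0] and its feeders:
  after 0 — PE[0][0] acc=14, pass-E 14, pass-S 7
  after 1 — PE[0][0] acc=14, pass-E 14, pass-S 7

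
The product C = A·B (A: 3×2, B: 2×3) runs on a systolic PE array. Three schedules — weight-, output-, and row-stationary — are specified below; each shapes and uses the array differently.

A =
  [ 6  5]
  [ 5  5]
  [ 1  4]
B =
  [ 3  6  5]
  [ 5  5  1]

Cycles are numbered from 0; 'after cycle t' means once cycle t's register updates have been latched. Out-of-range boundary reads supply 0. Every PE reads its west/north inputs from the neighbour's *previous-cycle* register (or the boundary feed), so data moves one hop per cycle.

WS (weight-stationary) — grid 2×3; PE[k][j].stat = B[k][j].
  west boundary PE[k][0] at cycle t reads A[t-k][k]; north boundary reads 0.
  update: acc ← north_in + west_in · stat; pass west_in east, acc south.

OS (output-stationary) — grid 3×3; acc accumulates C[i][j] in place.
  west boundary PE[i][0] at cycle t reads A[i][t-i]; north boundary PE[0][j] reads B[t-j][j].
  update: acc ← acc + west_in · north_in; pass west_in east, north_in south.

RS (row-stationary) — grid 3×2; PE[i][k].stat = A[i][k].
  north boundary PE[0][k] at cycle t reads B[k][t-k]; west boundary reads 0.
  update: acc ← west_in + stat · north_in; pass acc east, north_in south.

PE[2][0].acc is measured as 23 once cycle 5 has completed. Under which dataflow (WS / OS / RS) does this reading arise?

WS (2×3): PE[2][0] does not exist.
OS [3×3] PE[2][0] across cycles:
  @0  [2,0]  acc 0  |  →0  ↓0
  @1  [2,0]  acc 0  |  →0  ↓0
  @2  [2,0]  acc 3  |  →1  ↓3
  @3  [2,0]  acc 23  |  →4  ↓5
  @4  [2,0]  acc 23  |  →0  ↓0
  @5  [2,0]  acc 23  |  →0  ↓0
RS [3×2] PE[2][0] across cycles:
  @0  [2,0]  acc 0  |  →0  ↓0
  @1  [2,0]  acc 0  |  →0  ↓0
  @2  [2,0]  acc 3  |  →3  ↓3
  @3  [2,0]  acc 6  |  →6  ↓6
  @4  [2,0]  acc 5  |  →5  ↓5
  @5  [2,0]  acc 0  |  →0  ↓0

dataflow = OS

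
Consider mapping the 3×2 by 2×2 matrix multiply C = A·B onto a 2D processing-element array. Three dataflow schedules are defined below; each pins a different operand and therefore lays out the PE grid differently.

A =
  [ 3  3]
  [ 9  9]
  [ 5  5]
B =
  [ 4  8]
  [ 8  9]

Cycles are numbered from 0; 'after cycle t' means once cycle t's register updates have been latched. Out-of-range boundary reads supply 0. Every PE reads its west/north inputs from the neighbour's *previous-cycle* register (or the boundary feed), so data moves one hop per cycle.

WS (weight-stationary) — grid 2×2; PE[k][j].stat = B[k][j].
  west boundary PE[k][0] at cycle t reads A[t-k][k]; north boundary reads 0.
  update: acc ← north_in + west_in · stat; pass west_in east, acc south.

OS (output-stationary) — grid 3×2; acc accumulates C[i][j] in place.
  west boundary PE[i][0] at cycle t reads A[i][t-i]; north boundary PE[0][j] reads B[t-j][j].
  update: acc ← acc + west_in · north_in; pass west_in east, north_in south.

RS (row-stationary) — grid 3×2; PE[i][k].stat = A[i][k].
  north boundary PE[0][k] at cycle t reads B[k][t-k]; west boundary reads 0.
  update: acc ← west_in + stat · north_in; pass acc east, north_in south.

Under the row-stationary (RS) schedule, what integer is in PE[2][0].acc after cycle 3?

PE[2][0].acc = 40

RS on a 3×2 grid — tracing PE[2][0] and its feeders:
  step 0 · PE1,0: acc=0; fwd→0 fwd↓0
  step 0 · PE2,0: acc=0; fwd→0 fwd↓0
  step 1 · PE1,0: acc=36; fwd→36 fwd↓4
  step 1 · PE2,0: acc=0; fwd→0 fwd↓0
  step 2 · PE1,0: acc=72; fwd→72 fwd↓8
  step 2 · PE2,0: acc=20; fwd→20 fwd↓4
  step 3 · PE1,0: acc=0; fwd→0 fwd↓0
  step 3 · PE2,0: acc=40; fwd→40 fwd↓8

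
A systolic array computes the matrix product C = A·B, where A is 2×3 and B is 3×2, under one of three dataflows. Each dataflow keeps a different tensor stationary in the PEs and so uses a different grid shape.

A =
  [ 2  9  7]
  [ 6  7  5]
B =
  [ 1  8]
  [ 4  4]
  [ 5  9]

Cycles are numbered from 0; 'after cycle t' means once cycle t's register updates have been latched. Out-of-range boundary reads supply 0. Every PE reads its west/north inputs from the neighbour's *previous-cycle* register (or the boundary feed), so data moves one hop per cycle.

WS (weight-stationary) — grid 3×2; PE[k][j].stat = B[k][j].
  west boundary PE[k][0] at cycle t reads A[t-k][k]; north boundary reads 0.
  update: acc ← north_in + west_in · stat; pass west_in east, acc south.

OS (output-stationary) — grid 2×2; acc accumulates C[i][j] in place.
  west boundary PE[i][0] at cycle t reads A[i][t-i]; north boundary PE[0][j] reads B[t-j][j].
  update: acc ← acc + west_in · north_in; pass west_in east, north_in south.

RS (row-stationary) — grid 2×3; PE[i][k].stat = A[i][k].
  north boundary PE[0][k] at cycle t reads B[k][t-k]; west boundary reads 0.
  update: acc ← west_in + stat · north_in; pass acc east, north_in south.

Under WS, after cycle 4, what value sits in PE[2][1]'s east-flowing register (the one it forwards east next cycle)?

Tracing WS — 3×2 array, target PE[2][1]:
  cycle 0: PE[1][1] → acc 0, east 0, south 0
  cycle 0: PE[2][0] → acc 0, east 0, south 0
  cycle 0: PE[2][1] → acc 0, east 0, south 0
  cycle 1: PE[1][1] → acc 0, east 0, south 0
  cycle 1: PE[2][0] → acc 0, east 0, south 0
  cycle 1: PE[2][1] → acc 0, east 0, south 0
  cycle 2: PE[1][1] → acc 52, east 9, south 52
  cycle 2: PE[2][0] → acc 73, east 7, south 73
  cycle 2: PE[2][1] → acc 0, east 0, south 0
  cycle 3: PE[1][1] → acc 76, east 7, south 76
  cycle 3: PE[2][0] → acc 59, east 5, south 59
  cycle 3: PE[2][1] → acc 115, east 7, south 115
  cycle 4: PE[1][1] → acc 0, east 0, south 0
  cycle 4: PE[2][0] → acc 0, east 0, south 0
  cycle 4: PE[2][1] → acc 121, east 5, south 121

register = 5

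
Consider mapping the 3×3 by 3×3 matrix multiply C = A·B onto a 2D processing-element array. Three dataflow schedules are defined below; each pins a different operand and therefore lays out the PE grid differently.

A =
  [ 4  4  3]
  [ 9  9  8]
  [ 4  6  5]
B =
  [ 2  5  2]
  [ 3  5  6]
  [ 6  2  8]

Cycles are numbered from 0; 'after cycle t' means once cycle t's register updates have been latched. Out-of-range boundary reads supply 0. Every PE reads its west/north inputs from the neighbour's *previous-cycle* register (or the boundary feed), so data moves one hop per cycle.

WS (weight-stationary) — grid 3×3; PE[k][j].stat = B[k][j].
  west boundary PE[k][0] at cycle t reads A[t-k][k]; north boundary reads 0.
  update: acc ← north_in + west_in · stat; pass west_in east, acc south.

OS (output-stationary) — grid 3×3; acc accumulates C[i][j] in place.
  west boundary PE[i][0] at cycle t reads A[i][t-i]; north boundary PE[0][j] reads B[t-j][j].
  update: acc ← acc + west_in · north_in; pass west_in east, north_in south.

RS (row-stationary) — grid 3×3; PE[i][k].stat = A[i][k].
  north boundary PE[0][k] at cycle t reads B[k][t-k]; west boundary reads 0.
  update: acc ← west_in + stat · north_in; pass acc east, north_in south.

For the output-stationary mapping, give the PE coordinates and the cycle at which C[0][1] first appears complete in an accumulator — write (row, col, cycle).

Under OS, C[0][1] lands at PE[0][1]:
  cycle 0: PE[0][1] → acc 0, east 0, south 0
  cycle 1: PE[0][1] → acc 20, east 4, south 5
  cycle 2: PE[0][1] → acc 40, east 4, south 5
  cycle 3: PE[0][1] → acc 46, east 3, south 2

(row, col, cycle) = (0, 1, 3)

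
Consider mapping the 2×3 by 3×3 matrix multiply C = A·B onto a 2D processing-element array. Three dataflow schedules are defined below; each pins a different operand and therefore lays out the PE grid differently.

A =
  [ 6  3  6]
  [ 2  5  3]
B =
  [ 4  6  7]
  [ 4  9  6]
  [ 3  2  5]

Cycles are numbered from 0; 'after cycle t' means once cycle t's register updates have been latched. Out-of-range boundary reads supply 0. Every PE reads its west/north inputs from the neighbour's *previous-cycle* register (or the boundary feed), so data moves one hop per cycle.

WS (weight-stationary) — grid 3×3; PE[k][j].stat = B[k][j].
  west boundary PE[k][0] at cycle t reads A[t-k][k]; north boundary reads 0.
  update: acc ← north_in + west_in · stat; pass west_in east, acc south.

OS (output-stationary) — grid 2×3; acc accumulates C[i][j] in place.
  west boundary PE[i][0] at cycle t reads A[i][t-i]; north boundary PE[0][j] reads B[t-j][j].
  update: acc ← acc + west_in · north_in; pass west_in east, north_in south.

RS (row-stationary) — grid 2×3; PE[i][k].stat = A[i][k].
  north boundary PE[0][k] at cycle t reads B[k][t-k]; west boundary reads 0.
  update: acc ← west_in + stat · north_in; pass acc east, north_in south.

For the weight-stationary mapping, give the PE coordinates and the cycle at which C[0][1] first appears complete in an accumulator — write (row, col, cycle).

WS: C[0][1] accumulates in PE[2][1]:
  0: (2,1).acc=0  regs=<0,0>
  1: (2,1).acc=0  regs=<0,0>
  2: (2,1).acc=0  regs=<0,0>
  3: (2,1).acc=75  regs=<6,75>

(row, col, cycle) = (2, 1, 3)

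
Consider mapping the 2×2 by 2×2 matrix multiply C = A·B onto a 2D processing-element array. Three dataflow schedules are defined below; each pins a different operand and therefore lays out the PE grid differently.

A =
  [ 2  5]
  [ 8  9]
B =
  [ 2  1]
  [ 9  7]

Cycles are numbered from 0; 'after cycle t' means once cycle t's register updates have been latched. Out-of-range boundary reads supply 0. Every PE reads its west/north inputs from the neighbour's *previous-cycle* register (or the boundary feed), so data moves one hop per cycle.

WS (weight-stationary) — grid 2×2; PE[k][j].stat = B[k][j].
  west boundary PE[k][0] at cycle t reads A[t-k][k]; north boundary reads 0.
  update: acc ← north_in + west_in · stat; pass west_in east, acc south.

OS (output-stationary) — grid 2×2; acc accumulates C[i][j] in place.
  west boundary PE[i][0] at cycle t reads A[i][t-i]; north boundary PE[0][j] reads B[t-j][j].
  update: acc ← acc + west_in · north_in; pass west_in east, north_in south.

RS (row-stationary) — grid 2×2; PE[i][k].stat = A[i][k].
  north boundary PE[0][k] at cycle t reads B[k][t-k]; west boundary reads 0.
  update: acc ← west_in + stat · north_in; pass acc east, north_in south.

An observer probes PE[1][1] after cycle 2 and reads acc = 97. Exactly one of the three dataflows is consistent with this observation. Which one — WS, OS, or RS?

dataflow = RS

— WS: 2×2; PE[1][1] trace:
  step 0 · PE1,1: acc=0; fwd→0 fwd↓0
  step 1 · PE1,1: acc=0; fwd→0 fwd↓0
  step 2 · PE1,1: acc=37; fwd→5 fwd↓37
— OS: 2×2; PE[1][1] trace:
  step 0 · PE1,1: acc=0; fwd→0 fwd↓0
  step 1 · PE1,1: acc=0; fwd→0 fwd↓0
  step 2 · PE1,1: acc=8; fwd→8 fwd↓1
— RS: 2×2; PE[1][1] trace:
  step 0 · PE1,1: acc=0; fwd→0 fwd↓0
  step 1 · PE1,1: acc=0; fwd→0 fwd↓0
  step 2 · PE1,1: acc=97; fwd→97 fwd↓9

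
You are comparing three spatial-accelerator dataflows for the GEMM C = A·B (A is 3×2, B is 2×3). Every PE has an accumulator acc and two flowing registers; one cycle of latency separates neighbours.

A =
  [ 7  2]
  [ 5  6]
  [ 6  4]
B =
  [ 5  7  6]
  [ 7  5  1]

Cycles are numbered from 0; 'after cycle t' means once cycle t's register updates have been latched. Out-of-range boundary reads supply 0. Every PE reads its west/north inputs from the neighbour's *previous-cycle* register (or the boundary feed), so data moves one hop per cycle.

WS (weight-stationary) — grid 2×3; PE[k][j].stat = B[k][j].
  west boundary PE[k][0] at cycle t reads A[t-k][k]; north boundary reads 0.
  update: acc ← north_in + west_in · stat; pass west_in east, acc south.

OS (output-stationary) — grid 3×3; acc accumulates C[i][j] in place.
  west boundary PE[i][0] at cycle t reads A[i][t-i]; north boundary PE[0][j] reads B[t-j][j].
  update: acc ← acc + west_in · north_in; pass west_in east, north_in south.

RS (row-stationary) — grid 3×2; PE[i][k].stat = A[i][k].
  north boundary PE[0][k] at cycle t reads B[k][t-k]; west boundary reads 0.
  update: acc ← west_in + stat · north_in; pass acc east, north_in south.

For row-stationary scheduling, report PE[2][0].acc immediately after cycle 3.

PE[2][0].acc = 42

Tracing RS — 3×2 array, target PE[2][0]:
  c0 r1c0: 0 / 0 / 0
  c0 r2c0: 0 / 0 / 0
  c1 r1c0: 25 / 25 / 5
  c1 r2c0: 0 / 0 / 0
  c2 r1c0: 35 / 35 / 7
  c2 r2c0: 30 / 30 / 5
  c3 r1c0: 30 / 30 / 6
  c3 r2c0: 42 / 42 / 7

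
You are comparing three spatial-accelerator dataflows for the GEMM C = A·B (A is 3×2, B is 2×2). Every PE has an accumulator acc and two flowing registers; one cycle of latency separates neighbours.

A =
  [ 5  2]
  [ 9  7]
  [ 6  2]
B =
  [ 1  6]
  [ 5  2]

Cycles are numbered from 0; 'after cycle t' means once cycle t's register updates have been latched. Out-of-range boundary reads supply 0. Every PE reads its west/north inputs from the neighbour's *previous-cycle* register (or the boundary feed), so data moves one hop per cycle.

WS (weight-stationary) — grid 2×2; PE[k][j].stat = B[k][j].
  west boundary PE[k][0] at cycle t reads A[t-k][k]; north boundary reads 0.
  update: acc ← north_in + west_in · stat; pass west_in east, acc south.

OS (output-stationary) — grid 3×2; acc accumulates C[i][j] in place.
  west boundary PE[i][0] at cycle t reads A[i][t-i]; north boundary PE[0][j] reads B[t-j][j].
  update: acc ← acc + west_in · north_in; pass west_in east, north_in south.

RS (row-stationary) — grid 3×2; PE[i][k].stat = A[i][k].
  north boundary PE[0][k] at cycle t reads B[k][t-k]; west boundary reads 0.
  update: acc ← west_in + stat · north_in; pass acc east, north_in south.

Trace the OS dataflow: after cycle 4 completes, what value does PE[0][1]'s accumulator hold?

OS 3×2: PE[0][1] cycle-by-cycle (with neighbour feeds):
  after 0 — PE[0][0] acc=5, pass-E 5, pass-S 1
  after 0 — PE[0][1] acc=0, pass-E 0, pass-S 0
  after 1 — PE[0][0] acc=15, pass-E 2, pass-S 5
  after 1 — PE[0][1] acc=30, pass-E 5, pass-S 6
  after 2 — PE[0][0] acc=15, pass-E 0, pass-S 0
  after 2 — PE[0][1] acc=34, pass-E 2, pass-S 2
  after 3 — PE[0][0] acc=15, pass-E 0, pass-S 0
  after 3 — PE[0][1] acc=34, pass-E 0, pass-S 0
  after 4 — PE[0][0] acc=15, pass-E 0, pass-S 0
  after 4 — PE[0][1] acc=34, pass-E 0, pass-S 0

PE[0][1].acc = 34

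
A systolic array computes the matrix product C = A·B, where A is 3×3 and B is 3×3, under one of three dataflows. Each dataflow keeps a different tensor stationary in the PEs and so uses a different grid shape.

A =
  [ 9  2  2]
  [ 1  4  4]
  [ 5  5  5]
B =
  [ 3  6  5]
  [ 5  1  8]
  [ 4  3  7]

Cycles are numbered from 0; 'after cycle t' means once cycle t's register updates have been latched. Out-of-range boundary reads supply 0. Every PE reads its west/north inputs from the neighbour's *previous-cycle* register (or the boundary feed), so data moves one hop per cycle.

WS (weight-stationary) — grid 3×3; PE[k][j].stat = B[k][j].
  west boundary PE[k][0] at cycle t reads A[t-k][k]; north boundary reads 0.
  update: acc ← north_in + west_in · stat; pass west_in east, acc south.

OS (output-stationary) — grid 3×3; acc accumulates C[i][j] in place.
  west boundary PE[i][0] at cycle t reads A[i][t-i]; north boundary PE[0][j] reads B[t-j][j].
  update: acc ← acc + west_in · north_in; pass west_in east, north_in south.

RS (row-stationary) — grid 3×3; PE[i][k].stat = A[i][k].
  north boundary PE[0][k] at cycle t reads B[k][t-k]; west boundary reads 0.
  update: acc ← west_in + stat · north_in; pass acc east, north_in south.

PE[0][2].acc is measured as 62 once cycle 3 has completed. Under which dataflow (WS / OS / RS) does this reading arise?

dataflow = RS

WS [3×3] PE[0][2] across cycles:
  step 0 · PE0,2: acc=0; fwd→0 fwd↓0
  step 1 · PE0,2: acc=0; fwd→0 fwd↓0
  step 2 · PE0,2: acc=45; fwd→9 fwd↓45
  step 3 · PE0,2: acc=5; fwd→1 fwd↓5
OS [3×3] PE[0][2] across cycles:
  step 0 · PE0,2: acc=0; fwd→0 fwd↓0
  step 1 · PE0,2: acc=0; fwd→0 fwd↓0
  step 2 · PE0,2: acc=45; fwd→9 fwd↓5
  step 3 · PE0,2: acc=61; fwd→2 fwd↓8
RS [3×3] PE[0][2] across cycles:
  step 0 · PE0,2: acc=0; fwd→0 fwd↓0
  step 1 · PE0,2: acc=0; fwd→0 fwd↓0
  step 2 · PE0,2: acc=45; fwd→45 fwd↓4
  step 3 · PE0,2: acc=62; fwd→62 fwd↓3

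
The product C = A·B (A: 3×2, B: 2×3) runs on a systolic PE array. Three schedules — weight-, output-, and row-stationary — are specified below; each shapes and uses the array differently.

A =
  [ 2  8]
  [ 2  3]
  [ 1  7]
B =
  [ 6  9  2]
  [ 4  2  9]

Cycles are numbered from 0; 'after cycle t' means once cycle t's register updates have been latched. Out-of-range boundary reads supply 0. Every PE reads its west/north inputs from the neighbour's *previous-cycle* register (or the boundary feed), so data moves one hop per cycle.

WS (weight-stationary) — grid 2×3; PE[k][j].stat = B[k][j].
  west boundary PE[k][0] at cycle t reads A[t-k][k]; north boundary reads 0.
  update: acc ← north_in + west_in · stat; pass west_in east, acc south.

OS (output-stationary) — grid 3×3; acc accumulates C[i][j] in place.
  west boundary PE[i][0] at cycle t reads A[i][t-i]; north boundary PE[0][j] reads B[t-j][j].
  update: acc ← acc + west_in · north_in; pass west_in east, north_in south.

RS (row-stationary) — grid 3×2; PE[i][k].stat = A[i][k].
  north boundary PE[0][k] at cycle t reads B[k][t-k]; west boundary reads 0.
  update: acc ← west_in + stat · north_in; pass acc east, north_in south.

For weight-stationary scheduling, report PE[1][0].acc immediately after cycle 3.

WS (2×3). Following PE[1][0] plus its west/north inputs:
  [0] (0,0) acc=12 (h:2 v:12)
  [0] (1,0) acc=0 (h:0 v:0)
  [1] (0,0) acc=12 (h:2 v:12)
  [1] (1,0) acc=44 (h:8 v:44)
  [2] (0,0) acc=6 (h:1 v:6)
  [2] (1,0) acc=24 (h:3 v:24)
  [3] (0,0) acc=0 (h:0 v:0)
  [3] (1,0) acc=34 (h:7 v:34)

PE[1][0].acc = 34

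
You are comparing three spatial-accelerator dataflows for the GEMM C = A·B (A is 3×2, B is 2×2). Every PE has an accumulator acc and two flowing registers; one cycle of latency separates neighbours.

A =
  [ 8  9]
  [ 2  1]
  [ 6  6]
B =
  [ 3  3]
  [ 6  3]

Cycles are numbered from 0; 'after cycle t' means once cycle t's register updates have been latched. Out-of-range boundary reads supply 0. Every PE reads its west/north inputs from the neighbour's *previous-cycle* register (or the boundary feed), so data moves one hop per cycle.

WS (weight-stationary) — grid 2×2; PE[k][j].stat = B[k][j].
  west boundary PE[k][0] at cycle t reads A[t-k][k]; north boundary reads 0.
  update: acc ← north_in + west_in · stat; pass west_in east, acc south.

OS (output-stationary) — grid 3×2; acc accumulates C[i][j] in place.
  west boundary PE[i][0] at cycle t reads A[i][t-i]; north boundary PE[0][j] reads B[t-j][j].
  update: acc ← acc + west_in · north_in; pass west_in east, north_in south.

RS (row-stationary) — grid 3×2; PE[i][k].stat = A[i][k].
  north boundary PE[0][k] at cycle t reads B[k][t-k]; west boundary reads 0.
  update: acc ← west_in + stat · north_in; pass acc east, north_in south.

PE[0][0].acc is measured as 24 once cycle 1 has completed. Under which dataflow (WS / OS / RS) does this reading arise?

dataflow = RS

— WS: 2×2; PE[0][0] trace:
  after 0 — PE[0][0] acc=24, pass-E 8, pass-S 24
  after 1 — PE[0][0] acc=6, pass-E 2, pass-S 6
— OS: 3×2; PE[0][0] trace:
  after 0 — PE[0][0] acc=24, pass-E 8, pass-S 3
  after 1 — PE[0][0] acc=78, pass-E 9, pass-S 6
— RS: 3×2; PE[0][0] trace:
  after 0 — PE[0][0] acc=24, pass-E 24, pass-S 3
  after 1 — PE[0][0] acc=24, pass-E 24, pass-S 3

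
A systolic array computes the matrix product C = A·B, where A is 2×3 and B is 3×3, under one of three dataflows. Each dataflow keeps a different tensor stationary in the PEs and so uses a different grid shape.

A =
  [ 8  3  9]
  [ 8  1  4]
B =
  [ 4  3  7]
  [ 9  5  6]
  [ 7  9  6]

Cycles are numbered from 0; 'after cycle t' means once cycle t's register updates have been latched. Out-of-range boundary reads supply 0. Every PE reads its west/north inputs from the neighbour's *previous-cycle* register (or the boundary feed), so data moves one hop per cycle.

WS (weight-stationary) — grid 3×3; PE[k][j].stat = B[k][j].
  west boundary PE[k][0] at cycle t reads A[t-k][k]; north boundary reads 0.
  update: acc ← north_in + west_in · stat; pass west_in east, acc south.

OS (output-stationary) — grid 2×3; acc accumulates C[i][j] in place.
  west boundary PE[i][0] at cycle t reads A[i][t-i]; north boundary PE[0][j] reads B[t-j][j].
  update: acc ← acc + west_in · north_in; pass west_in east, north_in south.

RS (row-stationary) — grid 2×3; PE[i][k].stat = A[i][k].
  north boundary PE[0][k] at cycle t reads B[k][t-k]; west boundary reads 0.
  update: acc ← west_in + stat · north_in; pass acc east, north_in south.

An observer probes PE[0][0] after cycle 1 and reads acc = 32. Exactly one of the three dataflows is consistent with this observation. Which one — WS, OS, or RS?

dataflow = WS

WS [3×3] PE[0][0] across cycles:
  cycle 0: PE[0][0] → acc 32, east 8, south 32
  cycle 1: PE[0][0] → acc 32, east 8, south 32
OS [2×3] PE[0][0] across cycles:
  cycle 0: PE[0][0] → acc 32, east 8, south 4
  cycle 1: PE[0][0] → acc 59, east 3, south 9
RS [2×3] PE[0][0] across cycles:
  cycle 0: PE[0][0] → acc 32, east 32, south 4
  cycle 1: PE[0][0] → acc 24, east 24, south 3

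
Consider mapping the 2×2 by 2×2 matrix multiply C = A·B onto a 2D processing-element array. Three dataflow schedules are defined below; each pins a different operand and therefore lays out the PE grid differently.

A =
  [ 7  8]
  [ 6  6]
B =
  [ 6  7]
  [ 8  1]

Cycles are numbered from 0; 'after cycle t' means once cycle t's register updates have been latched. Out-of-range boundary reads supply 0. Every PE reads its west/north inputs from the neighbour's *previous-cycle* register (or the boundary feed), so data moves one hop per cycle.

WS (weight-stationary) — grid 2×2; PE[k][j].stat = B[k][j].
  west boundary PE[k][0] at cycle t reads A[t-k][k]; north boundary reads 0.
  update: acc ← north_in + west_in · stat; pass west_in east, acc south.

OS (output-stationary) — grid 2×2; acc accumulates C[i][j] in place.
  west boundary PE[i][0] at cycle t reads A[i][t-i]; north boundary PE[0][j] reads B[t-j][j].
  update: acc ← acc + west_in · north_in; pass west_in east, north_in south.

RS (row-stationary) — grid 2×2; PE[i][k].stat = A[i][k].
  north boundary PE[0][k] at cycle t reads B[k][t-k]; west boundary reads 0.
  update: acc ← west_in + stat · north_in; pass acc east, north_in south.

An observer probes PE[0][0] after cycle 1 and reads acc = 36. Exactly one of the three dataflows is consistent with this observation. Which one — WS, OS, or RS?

dataflow = WS

— WS: 2×2; PE[0][0] trace:
  t=0 PE[0][0]: acc=42 h=7 v=42
  t=1 PE[0][0]: acc=36 h=6 v=36
— OS: 2×2; PE[0][0] trace:
  t=0 PE[0][0]: acc=42 h=7 v=6
  t=1 PE[0][0]: acc=106 h=8 v=8
— RS: 2×2; PE[0][0] trace:
  t=0 PE[0][0]: acc=42 h=42 v=6
  t=1 PE[0][0]: acc=49 h=49 v=7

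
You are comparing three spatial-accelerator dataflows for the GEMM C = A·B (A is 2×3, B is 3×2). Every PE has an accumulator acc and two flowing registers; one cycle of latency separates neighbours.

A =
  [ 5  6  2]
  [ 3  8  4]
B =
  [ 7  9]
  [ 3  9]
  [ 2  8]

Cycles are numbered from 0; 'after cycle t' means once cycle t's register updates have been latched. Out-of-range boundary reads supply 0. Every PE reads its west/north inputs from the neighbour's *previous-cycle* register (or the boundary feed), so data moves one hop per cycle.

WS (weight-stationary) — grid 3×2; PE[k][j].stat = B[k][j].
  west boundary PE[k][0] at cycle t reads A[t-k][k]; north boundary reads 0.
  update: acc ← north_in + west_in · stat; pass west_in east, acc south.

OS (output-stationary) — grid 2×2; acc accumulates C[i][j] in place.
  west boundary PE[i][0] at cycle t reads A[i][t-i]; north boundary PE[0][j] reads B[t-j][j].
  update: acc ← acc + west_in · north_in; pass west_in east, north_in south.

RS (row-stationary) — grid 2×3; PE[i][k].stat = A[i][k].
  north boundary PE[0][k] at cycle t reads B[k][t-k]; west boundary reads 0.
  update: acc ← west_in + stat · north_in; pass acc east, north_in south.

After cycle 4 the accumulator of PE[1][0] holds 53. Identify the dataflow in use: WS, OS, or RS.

WS (3×2 grid), PE[1][0]:
  @0  [1,0]  acc 0  |  →0  ↓0
  @1  [1,0]  acc 53  |  →6  ↓53
  @2  [1,0]  acc 45  |  →8  ↓45
  @3  [1,0]  acc 0  |  →0  ↓0
  @4  [1,0]  acc 0  |  →0  ↓0
OS (2×2 grid), PE[1][0]:
  @0  [1,0]  acc 0  |  →0  ↓0
  @1  [1,0]  acc 21  |  →3  ↓7
  @2  [1,0]  acc 45  |  →8  ↓3
  @3  [1,0]  acc 53  |  →4  ↓2
  @4  [1,0]  acc 53  |  →0  ↓0
RS (2×3 grid), PE[1][0]:
  @0  [1,0]  acc 0  |  →0  ↓0
  @1  [1,0]  acc 21  |  →21  ↓7
  @2  [1,0]  acc 27  |  →27  ↓9
  @3  [1,0]  acc 0  |  →0  ↓0
  @4  [1,0]  acc 0  |  →0  ↓0

dataflow = OS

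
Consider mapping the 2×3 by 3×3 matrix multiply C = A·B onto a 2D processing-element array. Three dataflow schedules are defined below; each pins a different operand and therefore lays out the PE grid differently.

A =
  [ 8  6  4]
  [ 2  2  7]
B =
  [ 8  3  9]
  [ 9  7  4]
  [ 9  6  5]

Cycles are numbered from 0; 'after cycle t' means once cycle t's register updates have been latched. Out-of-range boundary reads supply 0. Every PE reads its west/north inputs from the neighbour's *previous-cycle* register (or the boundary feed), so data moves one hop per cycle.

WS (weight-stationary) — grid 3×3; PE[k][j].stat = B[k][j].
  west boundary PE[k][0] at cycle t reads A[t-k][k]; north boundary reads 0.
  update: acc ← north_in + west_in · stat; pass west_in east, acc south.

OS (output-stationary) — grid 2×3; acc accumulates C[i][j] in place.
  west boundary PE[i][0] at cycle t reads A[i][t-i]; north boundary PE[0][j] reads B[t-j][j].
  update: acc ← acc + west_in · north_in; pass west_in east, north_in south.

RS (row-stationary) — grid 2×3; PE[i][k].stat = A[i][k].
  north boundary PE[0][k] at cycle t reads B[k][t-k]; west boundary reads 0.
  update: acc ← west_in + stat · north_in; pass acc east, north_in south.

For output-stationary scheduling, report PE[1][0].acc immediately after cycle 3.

PE[1][0].acc = 97

Tracing OS — 2×3 array, target PE[1][0]:
  c0 r0c0: 64 / 8 / 8
  c0 r1c0: 0 / 0 / 0
  c1 r0c0: 118 / 6 / 9
  c1 r1c0: 16 / 2 / 8
  c2 r0c0: 154 / 4 / 9
  c2 r1c0: 34 / 2 / 9
  c3 r0c0: 154 / 0 / 0
  c3 r1c0: 97 / 7 / 9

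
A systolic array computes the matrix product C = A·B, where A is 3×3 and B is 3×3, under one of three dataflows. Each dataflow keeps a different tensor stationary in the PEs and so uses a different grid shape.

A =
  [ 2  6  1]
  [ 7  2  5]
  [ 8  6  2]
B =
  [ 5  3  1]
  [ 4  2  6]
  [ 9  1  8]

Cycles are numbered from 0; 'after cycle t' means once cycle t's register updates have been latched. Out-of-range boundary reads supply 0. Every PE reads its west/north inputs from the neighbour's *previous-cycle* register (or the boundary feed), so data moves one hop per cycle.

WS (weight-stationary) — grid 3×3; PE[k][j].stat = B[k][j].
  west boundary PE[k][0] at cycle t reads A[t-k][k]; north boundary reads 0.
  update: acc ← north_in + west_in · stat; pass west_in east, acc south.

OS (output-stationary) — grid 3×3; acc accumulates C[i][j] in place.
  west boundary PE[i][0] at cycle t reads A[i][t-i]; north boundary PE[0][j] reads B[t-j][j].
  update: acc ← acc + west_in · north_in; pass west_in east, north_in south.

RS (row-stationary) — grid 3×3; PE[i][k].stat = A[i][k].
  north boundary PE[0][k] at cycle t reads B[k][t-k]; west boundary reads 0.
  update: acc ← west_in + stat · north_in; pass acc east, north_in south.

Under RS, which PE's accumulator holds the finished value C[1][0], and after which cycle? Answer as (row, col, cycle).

(row, col, cycle) = (1, 2, 3)

Under RS, C[1][0] lands at PE[1][2]:
  after 0 — PE[1][2] acc=0, pass-E 0, pass-S 0
  after 1 — PE[1][2] acc=0, pass-E 0, pass-S 0
  after 2 — PE[1][2] acc=0, pass-E 0, pass-S 0
  after 3 — PE[1][2] acc=88, pass-E 88, pass-S 9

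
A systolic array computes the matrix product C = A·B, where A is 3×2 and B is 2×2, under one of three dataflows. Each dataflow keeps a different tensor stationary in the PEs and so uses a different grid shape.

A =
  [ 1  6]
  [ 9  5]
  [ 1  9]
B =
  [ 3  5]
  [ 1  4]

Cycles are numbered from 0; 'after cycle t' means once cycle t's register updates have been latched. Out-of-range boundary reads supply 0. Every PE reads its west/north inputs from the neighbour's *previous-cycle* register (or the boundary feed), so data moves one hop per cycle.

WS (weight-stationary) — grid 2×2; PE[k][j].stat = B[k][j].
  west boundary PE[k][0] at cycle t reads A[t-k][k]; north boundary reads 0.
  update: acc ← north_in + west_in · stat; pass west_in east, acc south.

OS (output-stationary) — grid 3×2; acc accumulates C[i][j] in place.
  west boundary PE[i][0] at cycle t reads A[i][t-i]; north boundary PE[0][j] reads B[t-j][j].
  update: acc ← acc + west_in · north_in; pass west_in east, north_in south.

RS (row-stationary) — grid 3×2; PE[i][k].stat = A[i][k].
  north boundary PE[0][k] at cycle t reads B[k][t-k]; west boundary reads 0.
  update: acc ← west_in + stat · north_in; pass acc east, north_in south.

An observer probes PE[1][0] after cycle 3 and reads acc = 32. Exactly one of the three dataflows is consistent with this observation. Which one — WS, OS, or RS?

dataflow = OS

— WS: 2×2; PE[1][0] trace:
  0: (1,0).acc=0  regs=<0,0>
  1: (1,0).acc=9  regs=<6,9>
  2: (1,0).acc=32  regs=<5,32>
  3: (1,0).acc=12  regs=<9,12>
— OS: 3×2; PE[1][0] trace:
  0: (1,0).acc=0  regs=<0,0>
  1: (1,0).acc=27  regs=<9,3>
  2: (1,0).acc=32  regs=<5,1>
  3: (1,0).acc=32  regs=<0,0>
— RS: 3×2; PE[1][0] trace:
  0: (1,0).acc=0  regs=<0,0>
  1: (1,0).acc=27  regs=<27,3>
  2: (1,0).acc=45  regs=<45,5>
  3: (1,0).acc=0  regs=<0,0>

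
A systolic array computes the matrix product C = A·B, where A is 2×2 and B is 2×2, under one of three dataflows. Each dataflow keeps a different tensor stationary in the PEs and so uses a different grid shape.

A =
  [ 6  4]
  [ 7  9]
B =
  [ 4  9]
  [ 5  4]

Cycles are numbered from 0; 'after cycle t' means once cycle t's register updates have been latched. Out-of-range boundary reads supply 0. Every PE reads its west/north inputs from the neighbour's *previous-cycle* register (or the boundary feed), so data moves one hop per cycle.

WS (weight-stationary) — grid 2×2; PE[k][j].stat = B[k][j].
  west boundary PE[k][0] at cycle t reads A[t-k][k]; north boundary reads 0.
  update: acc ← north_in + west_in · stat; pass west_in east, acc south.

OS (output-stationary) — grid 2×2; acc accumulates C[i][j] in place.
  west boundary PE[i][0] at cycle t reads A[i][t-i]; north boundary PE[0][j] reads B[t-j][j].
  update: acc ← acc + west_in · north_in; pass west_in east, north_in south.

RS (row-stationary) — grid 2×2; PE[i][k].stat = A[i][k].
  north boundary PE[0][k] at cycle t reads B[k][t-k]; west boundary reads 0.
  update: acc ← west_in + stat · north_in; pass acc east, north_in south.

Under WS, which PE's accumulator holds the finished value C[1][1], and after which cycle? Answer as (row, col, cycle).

(row, col, cycle) = (1, 1, 3)

WS: C[1][1] accumulates in PE[1][1]:
  t=0 PE[1][1]: acc=0 h=0 v=0
  t=1 PE[1][1]: acc=0 h=0 v=0
  t=2 PE[1][1]: acc=70 h=4 v=70
  t=3 PE[1][1]: acc=99 h=9 v=99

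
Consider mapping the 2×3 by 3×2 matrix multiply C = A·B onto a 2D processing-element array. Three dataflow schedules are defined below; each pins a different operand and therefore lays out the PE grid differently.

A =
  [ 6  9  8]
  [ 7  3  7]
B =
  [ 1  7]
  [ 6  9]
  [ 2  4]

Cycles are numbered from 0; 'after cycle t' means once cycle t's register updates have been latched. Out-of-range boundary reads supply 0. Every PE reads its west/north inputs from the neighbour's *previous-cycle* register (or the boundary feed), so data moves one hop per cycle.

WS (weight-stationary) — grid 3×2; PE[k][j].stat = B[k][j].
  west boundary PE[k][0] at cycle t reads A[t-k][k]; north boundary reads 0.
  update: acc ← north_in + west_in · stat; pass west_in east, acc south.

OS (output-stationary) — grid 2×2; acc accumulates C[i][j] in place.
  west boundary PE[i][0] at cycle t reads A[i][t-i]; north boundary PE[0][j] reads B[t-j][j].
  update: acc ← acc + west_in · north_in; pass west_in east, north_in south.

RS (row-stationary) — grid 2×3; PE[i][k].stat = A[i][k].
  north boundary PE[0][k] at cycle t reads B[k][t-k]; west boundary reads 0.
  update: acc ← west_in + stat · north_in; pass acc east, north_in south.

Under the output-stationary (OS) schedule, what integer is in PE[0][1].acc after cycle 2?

OS (2×2). Following PE[0][1] plus its west/north inputs:
  t=0 PE[0][0]: acc=6 h=6 v=1
  t=0 PE[0][1]: acc=0 h=0 v=0
  t=1 PE[0][0]: acc=60 h=9 v=6
  t=1 PE[0][1]: acc=42 h=6 v=7
  t=2 PE[0][0]: acc=76 h=8 v=2
  t=2 PE[0][1]: acc=123 h=9 v=9

PE[0][1].acc = 123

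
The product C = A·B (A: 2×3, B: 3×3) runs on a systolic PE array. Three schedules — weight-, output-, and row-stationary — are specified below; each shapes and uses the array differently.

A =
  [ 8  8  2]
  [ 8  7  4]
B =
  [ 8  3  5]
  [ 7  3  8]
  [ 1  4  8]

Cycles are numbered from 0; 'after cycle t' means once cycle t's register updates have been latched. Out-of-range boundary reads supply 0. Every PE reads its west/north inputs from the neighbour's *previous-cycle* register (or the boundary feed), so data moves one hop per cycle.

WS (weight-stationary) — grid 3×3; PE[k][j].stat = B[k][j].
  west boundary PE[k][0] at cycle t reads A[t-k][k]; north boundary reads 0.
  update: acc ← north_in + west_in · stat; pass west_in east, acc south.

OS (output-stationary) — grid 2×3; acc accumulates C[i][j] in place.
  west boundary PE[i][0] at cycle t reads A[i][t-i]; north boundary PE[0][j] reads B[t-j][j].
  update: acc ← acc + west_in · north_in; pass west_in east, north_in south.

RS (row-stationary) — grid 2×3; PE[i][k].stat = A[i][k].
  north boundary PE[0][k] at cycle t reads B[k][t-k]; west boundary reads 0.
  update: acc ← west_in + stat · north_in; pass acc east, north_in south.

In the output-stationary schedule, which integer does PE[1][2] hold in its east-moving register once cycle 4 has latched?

register = 7

OS 2×3: PE[1][2] cycle-by-cycle (with neighbour feeds):
  after 0 — PE[0][2] acc=0, pass-E 0, pass-S 0
  after 0 — PE[1][1] acc=0, pass-E 0, pass-S 0
  after 0 — PE[1][2] acc=0, pass-E 0, pass-S 0
  after 1 — PE[0][2] acc=0, pass-E 0, pass-S 0
  after 1 — PE[1][1] acc=0, pass-E 0, pass-S 0
  after 1 — PE[1][2] acc=0, pass-E 0, pass-S 0
  after 2 — PE[0][2] acc=40, pass-E 8, pass-S 5
  after 2 — PE[1][1] acc=24, pass-E 8, pass-S 3
  after 2 — PE[1][2] acc=0, pass-E 0, pass-S 0
  after 3 — PE[0][2] acc=104, pass-E 8, pass-S 8
  after 3 — PE[1][1] acc=45, pass-E 7, pass-S 3
  after 3 — PE[1][2] acc=40, pass-E 8, pass-S 5
  after 4 — PE[0][2] acc=120, pass-E 2, pass-S 8
  after 4 — PE[1][1] acc=61, pass-E 4, pass-S 4
  after 4 — PE[1][2] acc=96, pass-E 7, pass-S 8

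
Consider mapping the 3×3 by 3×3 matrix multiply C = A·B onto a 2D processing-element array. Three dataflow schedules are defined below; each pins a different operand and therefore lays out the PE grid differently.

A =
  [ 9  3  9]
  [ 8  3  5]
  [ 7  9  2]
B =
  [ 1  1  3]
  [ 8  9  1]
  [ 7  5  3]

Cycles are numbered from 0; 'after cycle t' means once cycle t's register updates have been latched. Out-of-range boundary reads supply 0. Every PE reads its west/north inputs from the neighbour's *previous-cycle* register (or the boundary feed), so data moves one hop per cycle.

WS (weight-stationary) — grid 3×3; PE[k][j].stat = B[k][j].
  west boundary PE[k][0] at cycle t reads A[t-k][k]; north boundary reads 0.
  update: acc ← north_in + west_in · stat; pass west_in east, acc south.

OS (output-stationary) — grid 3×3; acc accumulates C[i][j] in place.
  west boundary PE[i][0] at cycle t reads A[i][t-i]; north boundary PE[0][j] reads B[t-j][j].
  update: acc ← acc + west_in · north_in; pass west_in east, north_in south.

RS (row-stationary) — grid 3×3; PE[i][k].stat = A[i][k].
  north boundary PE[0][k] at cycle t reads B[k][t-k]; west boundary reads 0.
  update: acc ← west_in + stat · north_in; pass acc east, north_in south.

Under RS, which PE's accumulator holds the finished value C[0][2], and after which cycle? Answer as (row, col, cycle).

RS — PE[0][2] is where C[0][2] collects:
  0: (0,2).acc=0  regs=<0,0>
  1: (0,2).acc=0  regs=<0,0>
  2: (0,2).acc=96  regs=<96,7>
  3: (0,2).acc=81  regs=<81,5>
  4: (0,2).acc=57  regs=<57,3>

(row, col, cycle) = (0, 2, 4)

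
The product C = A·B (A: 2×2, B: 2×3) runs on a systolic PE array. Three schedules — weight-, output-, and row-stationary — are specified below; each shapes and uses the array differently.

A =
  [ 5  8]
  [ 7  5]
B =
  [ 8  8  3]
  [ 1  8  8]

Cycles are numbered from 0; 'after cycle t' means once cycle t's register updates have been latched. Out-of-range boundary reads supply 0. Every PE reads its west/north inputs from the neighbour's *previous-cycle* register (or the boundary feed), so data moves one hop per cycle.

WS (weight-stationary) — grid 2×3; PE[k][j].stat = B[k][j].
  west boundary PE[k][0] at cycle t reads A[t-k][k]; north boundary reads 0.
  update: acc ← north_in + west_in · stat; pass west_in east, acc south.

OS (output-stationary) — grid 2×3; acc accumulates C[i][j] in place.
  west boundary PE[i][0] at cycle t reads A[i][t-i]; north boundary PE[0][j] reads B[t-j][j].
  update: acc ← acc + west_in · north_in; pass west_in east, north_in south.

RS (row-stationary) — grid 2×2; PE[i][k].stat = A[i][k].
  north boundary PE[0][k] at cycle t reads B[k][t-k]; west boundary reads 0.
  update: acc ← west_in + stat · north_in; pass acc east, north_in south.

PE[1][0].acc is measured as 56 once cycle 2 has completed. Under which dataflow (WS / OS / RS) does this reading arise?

dataflow = RS

Under WS (2×3), PE[1][0]:
  t=0 PE[1][0]: acc=0 h=0 v=0
  t=1 PE[1][0]: acc=48 h=8 v=48
  t=2 PE[1][0]: acc=61 h=5 v=61
Under OS (2×3), PE[1][0]:
  t=0 PE[1][0]: acc=0 h=0 v=0
  t=1 PE[1][0]: acc=56 h=7 v=8
  t=2 PE[1][0]: acc=61 h=5 v=1
Under RS (2×2), PE[1][0]:
  t=0 PE[1][0]: acc=0 h=0 v=0
  t=1 PE[1][0]: acc=56 h=56 v=8
  t=2 PE[1][0]: acc=56 h=56 v=8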